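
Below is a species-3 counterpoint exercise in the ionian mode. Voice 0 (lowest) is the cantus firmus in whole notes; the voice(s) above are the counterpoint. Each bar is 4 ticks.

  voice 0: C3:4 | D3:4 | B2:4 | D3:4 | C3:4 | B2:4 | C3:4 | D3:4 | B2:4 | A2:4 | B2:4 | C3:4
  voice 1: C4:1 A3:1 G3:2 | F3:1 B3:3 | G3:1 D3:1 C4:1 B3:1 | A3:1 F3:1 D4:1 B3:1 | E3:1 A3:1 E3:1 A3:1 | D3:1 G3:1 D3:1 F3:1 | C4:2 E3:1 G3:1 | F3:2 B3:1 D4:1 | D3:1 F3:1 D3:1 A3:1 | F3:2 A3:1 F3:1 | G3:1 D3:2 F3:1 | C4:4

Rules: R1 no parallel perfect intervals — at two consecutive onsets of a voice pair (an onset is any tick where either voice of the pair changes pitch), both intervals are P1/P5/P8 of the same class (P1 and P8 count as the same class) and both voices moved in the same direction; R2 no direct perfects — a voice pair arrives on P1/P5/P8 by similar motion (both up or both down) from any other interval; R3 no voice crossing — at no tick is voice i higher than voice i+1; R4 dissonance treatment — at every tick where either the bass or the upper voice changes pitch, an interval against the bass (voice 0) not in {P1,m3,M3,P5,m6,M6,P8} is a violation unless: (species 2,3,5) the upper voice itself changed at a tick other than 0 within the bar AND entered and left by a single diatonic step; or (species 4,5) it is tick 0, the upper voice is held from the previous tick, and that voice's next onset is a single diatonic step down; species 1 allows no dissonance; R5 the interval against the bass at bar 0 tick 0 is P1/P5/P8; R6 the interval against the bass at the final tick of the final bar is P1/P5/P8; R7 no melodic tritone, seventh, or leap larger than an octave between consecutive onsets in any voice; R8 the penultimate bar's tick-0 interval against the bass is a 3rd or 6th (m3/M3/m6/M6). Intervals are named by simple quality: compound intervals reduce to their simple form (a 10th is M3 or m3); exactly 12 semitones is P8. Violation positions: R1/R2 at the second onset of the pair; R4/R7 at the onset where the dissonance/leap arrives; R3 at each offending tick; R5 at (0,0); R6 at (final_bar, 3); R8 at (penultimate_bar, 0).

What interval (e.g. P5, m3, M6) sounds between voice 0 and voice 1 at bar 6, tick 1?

voice 0=C3 voice 1=C4 -> P8

P8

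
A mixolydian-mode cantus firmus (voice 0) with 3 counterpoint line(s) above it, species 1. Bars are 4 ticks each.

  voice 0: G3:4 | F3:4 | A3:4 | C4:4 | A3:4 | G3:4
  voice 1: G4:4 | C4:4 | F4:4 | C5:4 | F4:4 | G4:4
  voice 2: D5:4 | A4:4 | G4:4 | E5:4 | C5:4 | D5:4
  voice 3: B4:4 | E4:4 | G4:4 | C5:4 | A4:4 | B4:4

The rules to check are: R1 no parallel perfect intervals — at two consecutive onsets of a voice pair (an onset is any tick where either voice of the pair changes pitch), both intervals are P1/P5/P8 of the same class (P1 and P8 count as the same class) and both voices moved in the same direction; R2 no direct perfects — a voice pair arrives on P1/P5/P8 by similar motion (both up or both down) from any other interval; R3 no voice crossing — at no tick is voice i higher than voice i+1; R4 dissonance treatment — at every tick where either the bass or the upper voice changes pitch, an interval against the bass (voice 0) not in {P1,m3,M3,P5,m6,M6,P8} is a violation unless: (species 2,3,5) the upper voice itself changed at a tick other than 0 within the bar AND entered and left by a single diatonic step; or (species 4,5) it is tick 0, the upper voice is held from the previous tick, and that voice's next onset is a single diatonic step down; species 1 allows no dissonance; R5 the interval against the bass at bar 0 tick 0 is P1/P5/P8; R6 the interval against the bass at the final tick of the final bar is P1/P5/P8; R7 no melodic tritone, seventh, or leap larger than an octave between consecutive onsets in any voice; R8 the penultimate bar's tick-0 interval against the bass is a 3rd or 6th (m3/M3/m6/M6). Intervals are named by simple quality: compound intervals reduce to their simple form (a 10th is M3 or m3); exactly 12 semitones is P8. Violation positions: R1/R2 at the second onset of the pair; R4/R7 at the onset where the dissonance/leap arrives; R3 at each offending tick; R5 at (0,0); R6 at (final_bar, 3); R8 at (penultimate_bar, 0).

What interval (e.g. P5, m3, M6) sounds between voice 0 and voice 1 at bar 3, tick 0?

P8

voice 0=C4 voice 1=C5 -> P8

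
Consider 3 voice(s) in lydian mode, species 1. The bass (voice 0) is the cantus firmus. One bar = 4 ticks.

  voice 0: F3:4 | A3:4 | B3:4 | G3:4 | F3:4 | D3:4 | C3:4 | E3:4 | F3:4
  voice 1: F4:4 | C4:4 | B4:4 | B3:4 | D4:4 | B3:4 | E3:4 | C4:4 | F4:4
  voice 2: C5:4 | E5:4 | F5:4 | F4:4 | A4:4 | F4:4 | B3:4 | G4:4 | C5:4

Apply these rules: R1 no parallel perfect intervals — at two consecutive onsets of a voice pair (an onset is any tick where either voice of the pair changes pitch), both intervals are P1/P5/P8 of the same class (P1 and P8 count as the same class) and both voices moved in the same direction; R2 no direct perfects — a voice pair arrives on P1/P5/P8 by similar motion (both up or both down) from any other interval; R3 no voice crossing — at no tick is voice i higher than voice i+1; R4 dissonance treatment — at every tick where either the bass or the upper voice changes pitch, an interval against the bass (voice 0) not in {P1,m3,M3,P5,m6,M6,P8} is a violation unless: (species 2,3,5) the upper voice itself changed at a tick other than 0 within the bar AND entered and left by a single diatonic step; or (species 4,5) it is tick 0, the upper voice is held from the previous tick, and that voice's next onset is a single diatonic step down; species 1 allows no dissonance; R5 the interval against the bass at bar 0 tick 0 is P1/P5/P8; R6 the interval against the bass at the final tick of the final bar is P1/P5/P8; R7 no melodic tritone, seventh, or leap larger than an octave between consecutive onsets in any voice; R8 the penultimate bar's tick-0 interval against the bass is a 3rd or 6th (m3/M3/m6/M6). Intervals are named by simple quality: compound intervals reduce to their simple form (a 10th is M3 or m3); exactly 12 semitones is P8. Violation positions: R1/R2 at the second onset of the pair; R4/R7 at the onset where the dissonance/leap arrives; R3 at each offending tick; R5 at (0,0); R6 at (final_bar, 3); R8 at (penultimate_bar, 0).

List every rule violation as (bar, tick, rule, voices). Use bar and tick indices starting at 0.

bar 0: v0=F3 v1=F4 v2=C5 downbeat P5
bar 1: v0=A3 v1=C4 v2=E5 downbeat P5
bar 2: v0=B3 v1=B4 v2=F5 downbeat TT
bar 3: v0=G3 v1=B3 v2=F4 downbeat m7
bar 4: v0=F3 v1=D4 v2=A4 downbeat M3
bar 5: v0=D3 v1=B3 v2=F4 downbeat m3
bar 6: v0=C3 v1=E3 v2=B3 downbeat M7
bar 7: v0=E3 v1=C4 v2=G4 downbeat m3
bar 8: v0=F3 v1=F4 v2=C5 downbeat P5
  -> R1 @ bar 1 tick 0 v(0, 2): F3/C5 P5 -> A3/E5 P5 similar
  -> R2 @ bar 2 tick 0 v(0, 1): A3/C4 m3 -> B3/B4 P8 similar
  -> R4 @ bar 2 tick 0 v(0, 2): B3/F5 TT untreated
  -> R7 @ bar 2 tick 0 v(1,): C4->B4 leap 11st
  -> R4 @ bar 3 tick 0 v(0, 2): G3/F4 m7 untreated
  -> R2 @ bar 4 tick 0 v(1, 2): B3/F4 TT -> D4/A4 P5 similar
  -> R2 @ bar 6 tick 0 v(1, 2): B3/F4 TT -> E3/B3 P5 similar
  -> R4 @ bar 6 tick 0 v(0, 2): C3/B3 M7 untreated
  -> R7 @ bar 6 tick 0 v(2,): F4->B3 leap 6st
  -> R1 @ bar 7 tick 0 v(1, 2): E3/B3 P5 -> C4/G4 P5 similar
  -> R1 @ bar 8 tick 0 v(1, 2): C4/G4 P5 -> F4/C5 P5 similar
  -> R2 @ bar 8 tick 0 v(0, 1): E3/C4 m6 -> F3/F4 P8 similar
  -> R2 @ bar 8 tick 0 v(0, 2): E3/G4 m3 -> F3/C5 P5 similar

(1, 0, R1, (0, 2))
(2, 0, R2, (0, 1))
(2, 0, R4, (0, 2))
(2, 0, R7, (1,))
(3, 0, R4, (0, 2))
(4, 0, R2, (1, 2))
(6, 0, R2, (1, 2))
(6, 0, R4, (0, 2))
(6, 0, R7, (2,))
(7, 0, R1, (1, 2))
(8, 0, R1, (1, 2))
(8, 0, R2, (0, 1))
(8, 0, R2, (0, 2))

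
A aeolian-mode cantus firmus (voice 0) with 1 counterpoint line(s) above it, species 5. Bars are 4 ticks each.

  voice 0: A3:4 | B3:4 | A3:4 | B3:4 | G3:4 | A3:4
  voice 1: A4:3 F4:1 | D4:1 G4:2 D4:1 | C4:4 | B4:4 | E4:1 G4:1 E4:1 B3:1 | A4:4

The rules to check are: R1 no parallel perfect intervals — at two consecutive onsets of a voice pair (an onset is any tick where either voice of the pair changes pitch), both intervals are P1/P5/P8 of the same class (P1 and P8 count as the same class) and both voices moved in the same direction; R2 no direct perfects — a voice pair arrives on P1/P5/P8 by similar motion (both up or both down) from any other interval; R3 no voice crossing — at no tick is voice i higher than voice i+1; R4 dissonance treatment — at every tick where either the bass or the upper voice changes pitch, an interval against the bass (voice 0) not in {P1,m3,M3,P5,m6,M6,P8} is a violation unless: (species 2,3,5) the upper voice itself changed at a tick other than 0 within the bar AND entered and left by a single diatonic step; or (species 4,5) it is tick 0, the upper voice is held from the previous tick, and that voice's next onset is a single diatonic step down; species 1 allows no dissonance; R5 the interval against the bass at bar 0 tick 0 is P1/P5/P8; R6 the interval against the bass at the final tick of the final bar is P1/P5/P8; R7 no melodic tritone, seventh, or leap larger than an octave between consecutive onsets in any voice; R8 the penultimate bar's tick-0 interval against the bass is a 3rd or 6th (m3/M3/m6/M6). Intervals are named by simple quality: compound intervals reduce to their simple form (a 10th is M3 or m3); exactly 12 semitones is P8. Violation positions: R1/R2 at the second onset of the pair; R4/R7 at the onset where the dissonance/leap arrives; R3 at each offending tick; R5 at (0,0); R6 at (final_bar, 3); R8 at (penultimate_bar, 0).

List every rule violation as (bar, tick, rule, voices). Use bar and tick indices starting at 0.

(3, 0, R2, (0, 1))
(3, 0, R7, (1,))
(5, 0, R2, (0, 1))
(5, 0, R7, (1,))

bar 0: v0=A3 v1=A4 downbeat P8
bar 1: v0=B3 v1=D4 downbeat m3
bar 2: v0=A3 v1=C4 downbeat m3
bar 3: v0=B3 v1=B4 downbeat P8
bar 4: v0=G3 v1=E4 downbeat M6
bar 5: v0=A3 v1=A4 downbeat P8
  -> R2 @ bar 3 tick 0 v(0, 1): A3/C4 m3 -> B3/B4 P8 similar
  -> R7 @ bar 3 tick 0 v(1,): C4->B4 leap 11st
  -> R2 @ bar 5 tick 0 v(0, 1): G3/B3 M3 -> A3/A4 P8 similar
  -> R7 @ bar 5 tick 0 v(1,): B3->A4 leap 10st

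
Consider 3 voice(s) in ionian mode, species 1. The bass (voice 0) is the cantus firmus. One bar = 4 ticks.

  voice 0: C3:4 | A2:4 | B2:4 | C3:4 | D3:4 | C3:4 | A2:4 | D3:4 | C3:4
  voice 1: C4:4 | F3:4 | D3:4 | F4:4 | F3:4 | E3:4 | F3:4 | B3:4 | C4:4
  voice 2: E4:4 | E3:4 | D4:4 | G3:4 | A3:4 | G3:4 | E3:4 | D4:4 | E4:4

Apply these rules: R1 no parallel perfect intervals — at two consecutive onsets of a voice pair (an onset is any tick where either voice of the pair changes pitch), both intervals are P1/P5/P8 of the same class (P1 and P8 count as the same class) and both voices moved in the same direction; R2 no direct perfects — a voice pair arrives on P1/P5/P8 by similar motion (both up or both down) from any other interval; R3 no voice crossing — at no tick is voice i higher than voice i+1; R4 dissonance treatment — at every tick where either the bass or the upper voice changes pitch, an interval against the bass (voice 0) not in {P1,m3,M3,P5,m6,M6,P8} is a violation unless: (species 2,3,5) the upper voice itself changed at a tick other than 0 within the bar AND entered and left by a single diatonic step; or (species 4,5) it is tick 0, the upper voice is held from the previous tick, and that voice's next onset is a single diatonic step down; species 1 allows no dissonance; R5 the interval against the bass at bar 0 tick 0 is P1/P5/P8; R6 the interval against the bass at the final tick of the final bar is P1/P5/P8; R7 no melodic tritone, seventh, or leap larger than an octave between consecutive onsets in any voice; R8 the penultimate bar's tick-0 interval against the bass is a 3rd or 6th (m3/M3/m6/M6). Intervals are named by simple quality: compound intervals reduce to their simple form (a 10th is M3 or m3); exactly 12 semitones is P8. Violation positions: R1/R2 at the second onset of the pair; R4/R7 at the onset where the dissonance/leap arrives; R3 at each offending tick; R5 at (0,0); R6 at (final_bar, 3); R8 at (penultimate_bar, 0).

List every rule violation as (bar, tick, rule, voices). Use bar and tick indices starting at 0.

(0, 0, R5, (0, 2))
(1, 0, R2, (0, 2))
(1, 0, R3, (1, 2))
(1, 1, R3, (1, 2))
(1, 2, R3, (1, 2))
(1, 3, R3, (1, 2))
(2, 0, R7, (2,))
(3, 0, R3, (1, 2))
(3, 0, R4, (0, 1))
(3, 0, R7, (1,))
(3, 1, R3, (1, 2))
(3, 2, R3, (1, 2))
(3, 3, R3, (1, 2))
(4, 0, R1, (0, 2))
(5, 0, R1, (0, 2))
(6, 0, R1, (0, 2))
(6, 0, R3, (1, 2))
(6, 1, R3, (1, 2))
(6, 2, R3, (1, 2))
(6, 3, R3, (1, 2))
(7, 0, R2, (0, 2))
(7, 0, R7, (1,))
(7, 0, R7, (2,))
(7, 0, R8, (0, 2))
(8, 3, R6, (0, 2))

bar 0: v0=C3 v1=C4 v2=E4 downbeat M3
bar 1: v0=A2 v1=F3 v2=E3 downbeat P5
bar 2: v0=B2 v1=D3 v2=D4 downbeat m3
bar 3: v0=C3 v1=F4 v2=G3 downbeat P5
bar 4: v0=D3 v1=F3 v2=A3 downbeat P5
bar 5: v0=C3 v1=E3 v2=G3 downbeat P5
bar 6: v0=A2 v1=F3 v2=E3 downbeat P5
bar 7: v0=D3 v1=B3 v2=D4 downbeat P8
bar 8: v0=C3 v1=C4 v2=E4 downbeat M3
  -> R5 @ bar 0 tick 0 v(0, 2): opens on M3
  -> R2 @ bar 1 tick 0 v(0, 2): C3/E4 M3 -> A2/E3 P5 similar
  -> R3 @ bar 1 tick 0 v(1, 2): F3 above E3
  -> R3 @ bar 1 tick 1 v(1, 2): F3 above E3
  -> R3 @ bar 1 tick 2 v(1, 2): F3 above E3
  -> R3 @ bar 1 tick 3 v(1, 2): F3 above E3
  -> R7 @ bar 2 tick 0 v(2,): E3->D4 leap 10st
  -> R3 @ bar 3 tick 0 v(1, 2): F4 above G3
  -> R4 @ bar 3 tick 0 v(0, 1): C3/F4 P4 untreated
  -> R7 @ bar 3 tick 0 v(1,): D3->F4 leap 15st
  -> R3 @ bar 3 tick 1 v(1, 2): F4 above G3
  -> R3 @ bar 3 tick 2 v(1, 2): F4 above G3
  -> R3 @ bar 3 tick 3 v(1, 2): F4 above G3
  -> R1 @ bar 4 tick 0 v(0, 2): C3/G3 P5 -> D3/A3 P5 similar
  -> R1 @ bar 5 tick 0 v(0, 2): D3/A3 P5 -> C3/G3 P5 similar
  -> R1 @ bar 6 tick 0 v(0, 2): C3/G3 P5 -> A2/E3 P5 similar
  -> R3 @ bar 6 tick 0 v(1, 2): F3 above E3
  -> R3 @ bar 6 tick 1 v(1, 2): F3 above E3
  -> R3 @ bar 6 tick 2 v(1, 2): F3 above E3
  -> R3 @ bar 6 tick 3 v(1, 2): F3 above E3
  -> R2 @ bar 7 tick 0 v(0, 2): A2/E3 P5 -> D3/D4 P8 similar
  -> R7 @ bar 7 tick 0 v(1,): F3->B3 leap 6st
  -> R7 @ bar 7 tick 0 v(2,): E3->D4 leap 10st
  -> R8 @ bar 7 tick 0 v(0, 2): penult P8 not 3rd/6th
  -> R6 @ bar 8 tick 3 v(0, 2): closes on M3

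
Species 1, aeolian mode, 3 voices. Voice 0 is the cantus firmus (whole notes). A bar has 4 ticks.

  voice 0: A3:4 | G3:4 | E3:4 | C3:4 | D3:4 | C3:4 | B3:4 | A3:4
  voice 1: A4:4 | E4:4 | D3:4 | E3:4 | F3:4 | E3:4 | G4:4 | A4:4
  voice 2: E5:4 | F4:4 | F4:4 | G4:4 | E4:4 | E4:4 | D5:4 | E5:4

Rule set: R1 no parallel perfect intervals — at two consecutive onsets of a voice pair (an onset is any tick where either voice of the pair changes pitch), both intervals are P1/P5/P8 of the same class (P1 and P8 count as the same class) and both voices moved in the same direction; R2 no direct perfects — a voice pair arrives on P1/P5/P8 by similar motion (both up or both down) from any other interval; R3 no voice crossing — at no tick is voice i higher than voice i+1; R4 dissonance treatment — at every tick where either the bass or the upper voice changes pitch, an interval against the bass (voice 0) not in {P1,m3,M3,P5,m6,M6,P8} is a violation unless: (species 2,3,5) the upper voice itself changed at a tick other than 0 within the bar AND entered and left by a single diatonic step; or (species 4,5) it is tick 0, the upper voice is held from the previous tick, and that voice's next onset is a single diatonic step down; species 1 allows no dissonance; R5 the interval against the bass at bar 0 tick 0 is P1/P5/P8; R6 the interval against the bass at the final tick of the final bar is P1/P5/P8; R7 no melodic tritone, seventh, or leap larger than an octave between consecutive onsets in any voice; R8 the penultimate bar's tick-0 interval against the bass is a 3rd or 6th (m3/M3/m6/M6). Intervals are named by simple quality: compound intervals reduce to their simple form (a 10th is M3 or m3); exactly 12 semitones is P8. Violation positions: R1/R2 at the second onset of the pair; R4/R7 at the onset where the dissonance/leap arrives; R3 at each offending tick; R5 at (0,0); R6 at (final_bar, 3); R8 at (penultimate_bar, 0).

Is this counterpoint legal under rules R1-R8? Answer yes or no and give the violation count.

bar 0: v0=A3 v1=A4 v2=E5 (P5)
bar 1: v0=G3 v1=E4 v2=F4 (m7)
bar 2: v0=E3 v1=D3 v2=F4 (m2)
bar 3: v0=C3 v1=E3 v2=G4 (P5)
bar 4: v0=D3 v1=F3 v2=E4 (M2)
bar 5: v0=C3 v1=E3 v2=E4 (M3)
bar 6: v0=B3 v1=G4 v2=D5 (m3)
bar 7: v0=A3 v1=A4 v2=E5 (P5)
  R4 @ bar1.0: G3/F4 m7 untreated
  R7 @ bar1.0: E5->F4 leap 11st
  R3 @ bar2.0: E3 above D3
  R4 @ bar2.0: E3/D3 M2 untreated
  R4 @ bar2.0: E3/F4 m2 untreated
  R7 @ bar2.0: E4->D3 leap 14st
  R3 @ bar2.1: E3 above D3
  R3 @ bar2.2: E3 above D3
  R3 @ bar2.3: E3 above D3
  R4 @ bar4.0: D3/E4 M2 untreated
  R2 @ bar6.0: E3/E4 P8 -> G4/D5 P5 similar
  R7 @ bar6.0: C3->B3 leap 11st
  R7 @ bar6.0: E3->G4 leap 15st
  R7 @ bar6.0: E4->D5 leap 10st
  R1 @ bar7.0: G4/D5 P5 -> A4/E5 P5 similar

No (15 violations)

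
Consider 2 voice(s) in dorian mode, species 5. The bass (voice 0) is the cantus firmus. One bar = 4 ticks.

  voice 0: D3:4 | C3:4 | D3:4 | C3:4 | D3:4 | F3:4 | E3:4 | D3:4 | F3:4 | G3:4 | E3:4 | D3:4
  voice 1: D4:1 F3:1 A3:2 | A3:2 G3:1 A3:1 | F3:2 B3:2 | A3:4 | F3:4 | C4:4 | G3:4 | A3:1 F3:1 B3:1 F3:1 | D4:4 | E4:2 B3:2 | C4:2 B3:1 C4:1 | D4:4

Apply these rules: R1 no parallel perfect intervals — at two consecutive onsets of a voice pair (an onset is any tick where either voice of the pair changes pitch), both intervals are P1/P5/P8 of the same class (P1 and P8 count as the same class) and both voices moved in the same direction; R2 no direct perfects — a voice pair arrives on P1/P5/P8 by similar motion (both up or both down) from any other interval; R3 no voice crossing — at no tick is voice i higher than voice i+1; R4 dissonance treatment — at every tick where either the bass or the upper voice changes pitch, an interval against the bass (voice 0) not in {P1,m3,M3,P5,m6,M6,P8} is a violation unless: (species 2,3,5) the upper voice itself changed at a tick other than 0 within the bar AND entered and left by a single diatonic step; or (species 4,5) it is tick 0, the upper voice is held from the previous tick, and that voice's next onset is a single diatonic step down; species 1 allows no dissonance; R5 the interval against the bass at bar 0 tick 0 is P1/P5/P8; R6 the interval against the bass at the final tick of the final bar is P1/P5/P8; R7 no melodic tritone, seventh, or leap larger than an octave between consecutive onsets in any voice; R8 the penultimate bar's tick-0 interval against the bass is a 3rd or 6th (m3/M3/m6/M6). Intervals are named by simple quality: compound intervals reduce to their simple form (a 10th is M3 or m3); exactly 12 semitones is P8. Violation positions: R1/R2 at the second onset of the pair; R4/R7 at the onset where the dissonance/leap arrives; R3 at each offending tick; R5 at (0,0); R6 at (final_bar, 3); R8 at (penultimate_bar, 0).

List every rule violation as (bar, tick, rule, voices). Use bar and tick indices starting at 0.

(2, 2, R7, (1,))
(5, 0, R2, (0, 1))
(7, 2, R7, (1,))
(7, 3, R7, (1,))

bar 0: v0=D3 v1=D4 downbeat P8
bar 1: v0=C3 v1=A3 downbeat M6
bar 2: v0=D3 v1=F3 downbeat m3
bar 3: v0=C3 v1=A3 downbeat M6
bar 4: v0=D3 v1=F3 downbeat m3
bar 5: v0=F3 v1=C4 downbeat P5
bar 6: v0=E3 v1=G3 downbeat m3
bar 7: v0=D3 v1=A3 downbeat P5
bar 8: v0=F3 v1=D4 downbeat M6
bar 9: v0=G3 v1=E4 downbeat M6
bar 10: v0=E3 v1=C4 downbeat m6
bar 11: v0=D3 v1=D4 downbeat P8
  -> R7 @ bar 2 tick 2 v(1,): F3->B3 leap 6st
  -> R2 @ bar 5 tick 0 v(0, 1): D3/F3 m3 -> F3/C4 P5 similar
  -> R7 @ bar 7 tick 2 v(1,): F3->B3 leap 6st
  -> R7 @ bar 7 tick 3 v(1,): B3->F3 leap 6st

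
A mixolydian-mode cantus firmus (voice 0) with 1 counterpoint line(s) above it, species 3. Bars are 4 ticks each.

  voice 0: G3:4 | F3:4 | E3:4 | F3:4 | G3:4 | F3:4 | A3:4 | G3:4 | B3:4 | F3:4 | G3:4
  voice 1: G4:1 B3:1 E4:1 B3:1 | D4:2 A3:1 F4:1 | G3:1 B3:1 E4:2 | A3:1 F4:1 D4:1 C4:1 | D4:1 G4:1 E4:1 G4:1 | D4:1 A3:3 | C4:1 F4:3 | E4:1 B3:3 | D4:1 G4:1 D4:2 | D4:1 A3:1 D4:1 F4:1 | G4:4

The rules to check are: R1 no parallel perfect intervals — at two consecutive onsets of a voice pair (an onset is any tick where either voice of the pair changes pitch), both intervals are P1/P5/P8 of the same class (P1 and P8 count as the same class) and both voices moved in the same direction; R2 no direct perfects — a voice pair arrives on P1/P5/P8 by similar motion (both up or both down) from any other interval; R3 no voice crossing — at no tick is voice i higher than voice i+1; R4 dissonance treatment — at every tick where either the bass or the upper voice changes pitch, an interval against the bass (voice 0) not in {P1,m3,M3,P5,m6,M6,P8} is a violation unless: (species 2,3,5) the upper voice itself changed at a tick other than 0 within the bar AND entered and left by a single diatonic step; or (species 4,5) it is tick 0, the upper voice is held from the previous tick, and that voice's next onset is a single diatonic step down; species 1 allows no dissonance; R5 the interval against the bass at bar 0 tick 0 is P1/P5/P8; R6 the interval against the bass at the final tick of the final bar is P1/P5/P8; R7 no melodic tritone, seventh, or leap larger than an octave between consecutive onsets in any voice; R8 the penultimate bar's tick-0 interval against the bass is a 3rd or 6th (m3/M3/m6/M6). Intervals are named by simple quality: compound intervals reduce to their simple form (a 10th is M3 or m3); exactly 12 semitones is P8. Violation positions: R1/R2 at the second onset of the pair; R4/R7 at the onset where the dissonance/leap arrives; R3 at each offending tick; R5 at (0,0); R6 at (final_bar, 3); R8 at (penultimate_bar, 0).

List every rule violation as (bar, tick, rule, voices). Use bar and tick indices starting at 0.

bar 0: v0=G3 v1=G4 downbeat P8
bar 1: v0=F3 v1=D4 downbeat M6
bar 2: v0=E3 v1=G3 downbeat m3
bar 3: v0=F3 v1=A3 downbeat M3
bar 4: v0=G3 v1=D4 downbeat P5
bar 5: v0=F3 v1=D4 downbeat M6
bar 6: v0=A3 v1=C4 downbeat m3
bar 7: v0=G3 v1=E4 downbeat M6
bar 8: v0=B3 v1=D4 downbeat m3
bar 9: v0=F3 v1=D4 downbeat M6
bar 10: v0=G3 v1=G4 downbeat P8
  -> R7 @ bar 2 tick 0 v(1,): F4->G3 leap 10st
  -> R1 @ bar 4 tick 0 v(0, 1): F3/C4 P5 -> G3/D4 P5 similar
  -> R7 @ bar 9 tick 0 v(0,): B3->F3 leap 6st
  -> R1 @ bar 10 tick 0 v(0, 1): F3/F4 P8 -> G3/G4 P8 similar

(2, 0, R7, (1,))
(4, 0, R1, (0, 1))
(9, 0, R7, (0,))
(10, 0, R1, (0, 1))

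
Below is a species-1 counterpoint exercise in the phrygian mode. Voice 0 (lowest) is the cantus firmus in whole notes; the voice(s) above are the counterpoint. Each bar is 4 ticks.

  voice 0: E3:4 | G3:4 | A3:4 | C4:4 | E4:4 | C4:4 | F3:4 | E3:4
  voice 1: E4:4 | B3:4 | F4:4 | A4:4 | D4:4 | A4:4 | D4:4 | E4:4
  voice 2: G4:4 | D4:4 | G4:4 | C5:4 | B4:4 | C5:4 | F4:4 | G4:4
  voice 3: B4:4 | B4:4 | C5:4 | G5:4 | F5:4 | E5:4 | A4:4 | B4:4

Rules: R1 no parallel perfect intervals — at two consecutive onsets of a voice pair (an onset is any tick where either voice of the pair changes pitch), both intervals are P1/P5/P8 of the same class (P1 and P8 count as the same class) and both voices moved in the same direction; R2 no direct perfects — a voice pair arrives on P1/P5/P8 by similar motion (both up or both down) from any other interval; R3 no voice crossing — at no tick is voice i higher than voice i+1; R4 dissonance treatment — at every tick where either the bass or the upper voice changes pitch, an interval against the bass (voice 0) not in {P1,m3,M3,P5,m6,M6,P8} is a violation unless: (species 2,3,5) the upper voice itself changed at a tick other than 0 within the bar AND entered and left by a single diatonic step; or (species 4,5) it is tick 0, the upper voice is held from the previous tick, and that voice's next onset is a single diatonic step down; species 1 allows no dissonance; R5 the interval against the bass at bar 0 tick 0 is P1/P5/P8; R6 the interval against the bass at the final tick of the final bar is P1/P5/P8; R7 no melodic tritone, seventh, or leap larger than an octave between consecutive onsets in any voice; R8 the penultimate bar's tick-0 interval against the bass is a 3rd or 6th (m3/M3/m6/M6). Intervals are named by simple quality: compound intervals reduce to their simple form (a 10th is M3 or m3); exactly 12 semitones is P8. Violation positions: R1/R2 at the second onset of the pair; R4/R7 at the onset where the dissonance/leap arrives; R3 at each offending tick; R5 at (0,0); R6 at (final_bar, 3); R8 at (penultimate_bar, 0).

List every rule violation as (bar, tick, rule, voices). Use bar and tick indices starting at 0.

(0, 0, R5, (0, 2))
(2, 0, R2, (1, 3))
(2, 0, R4, (0, 2))
(2, 0, R7, (1,))
(3, 0, R2, (0, 2))
(3, 0, R2, (0, 3))
(3, 0, R2, (2, 3))
(4, 0, R3, (0, 1))
(4, 0, R4, (0, 1))
(4, 0, R4, (0, 3))
(4, 1, R3, (0, 1))
(4, 2, R3, (0, 1))
(4, 3, R3, (0, 1))
(6, 0, R1, (0, 2))
(6, 0, R1, (1, 3))
(6, 0, R8, (0, 2))
(7, 0, R1, (1, 3))
(7, 3, R6, (0, 2))

bar 0: v0=E3 v1=E4 v2=G4 v3=B4 downbeat P5
bar 1: v0=G3 v1=B3 v2=D4 v3=B4 downbeat M3
bar 2: v0=A3 v1=F4 v2=G4 v3=C5 downbeat m3
bar 3: v0=C4 v1=A4 v2=C5 v3=G5 downbeat P5
bar 4: v0=E4 v1=D4 v2=B4 v3=F5 downbeat m2
bar 5: v0=C4 v1=A4 v2=C5 v3=E5 downbeat M3
bar 6: v0=F3 v1=D4 v2=F4 v3=A4 downbeat M3
bar 7: v0=E3 v1=E4 v2=G4 v3=B4 downbeat P5
  -> R5 @ bar 0 tick 0 v(0, 2): opens on m3
  -> R2 @ bar 2 tick 0 v(1, 3): B3/B4 P8 -> F4/C5 P5 similar
  -> R4 @ bar 2 tick 0 v(0, 2): A3/G4 m7 untreated
  -> R7 @ bar 2 tick 0 v(1,): B3->F4 leap 6st
  -> R2 @ bar 3 tick 0 v(0, 2): A3/G4 m7 -> C4/C5 P8 similar
  -> R2 @ bar 3 tick 0 v(0, 3): A3/C5 m3 -> C4/G5 P5 similar
  -> R2 @ bar 3 tick 0 v(2, 3): G4/C5 P4 -> C5/G5 P5 similar
  -> R3 @ bar 4 tick 0 v(0, 1): E4 above D4
  -> R4 @ bar 4 tick 0 v(0, 1): E4/D4 M2 untreated
  -> R4 @ bar 4 tick 0 v(0, 3): E4/F5 m2 untreated
  -> R3 @ bar 4 tick 1 v(0, 1): E4 above D4
  -> R3 @ bar 4 tick 2 v(0, 1): E4 above D4
  -> R3 @ bar 4 tick 3 v(0, 1): E4 above D4
  -> R1 @ bar 6 tick 0 v(0, 2): C4/C5 P8 -> F3/F4 P8 similar
  -> R1 @ bar 6 tick 0 v(1, 3): A4/E5 P5 -> D4/A4 P5 similar
  -> R8 @ bar 6 tick 0 v(0, 2): penult P8 not 3rd/6th
  -> R1 @ bar 7 tick 0 v(1, 3): D4/A4 P5 -> E4/B4 P5 similar
  -> R6 @ bar 7 tick 3 v(0, 2): closes on m3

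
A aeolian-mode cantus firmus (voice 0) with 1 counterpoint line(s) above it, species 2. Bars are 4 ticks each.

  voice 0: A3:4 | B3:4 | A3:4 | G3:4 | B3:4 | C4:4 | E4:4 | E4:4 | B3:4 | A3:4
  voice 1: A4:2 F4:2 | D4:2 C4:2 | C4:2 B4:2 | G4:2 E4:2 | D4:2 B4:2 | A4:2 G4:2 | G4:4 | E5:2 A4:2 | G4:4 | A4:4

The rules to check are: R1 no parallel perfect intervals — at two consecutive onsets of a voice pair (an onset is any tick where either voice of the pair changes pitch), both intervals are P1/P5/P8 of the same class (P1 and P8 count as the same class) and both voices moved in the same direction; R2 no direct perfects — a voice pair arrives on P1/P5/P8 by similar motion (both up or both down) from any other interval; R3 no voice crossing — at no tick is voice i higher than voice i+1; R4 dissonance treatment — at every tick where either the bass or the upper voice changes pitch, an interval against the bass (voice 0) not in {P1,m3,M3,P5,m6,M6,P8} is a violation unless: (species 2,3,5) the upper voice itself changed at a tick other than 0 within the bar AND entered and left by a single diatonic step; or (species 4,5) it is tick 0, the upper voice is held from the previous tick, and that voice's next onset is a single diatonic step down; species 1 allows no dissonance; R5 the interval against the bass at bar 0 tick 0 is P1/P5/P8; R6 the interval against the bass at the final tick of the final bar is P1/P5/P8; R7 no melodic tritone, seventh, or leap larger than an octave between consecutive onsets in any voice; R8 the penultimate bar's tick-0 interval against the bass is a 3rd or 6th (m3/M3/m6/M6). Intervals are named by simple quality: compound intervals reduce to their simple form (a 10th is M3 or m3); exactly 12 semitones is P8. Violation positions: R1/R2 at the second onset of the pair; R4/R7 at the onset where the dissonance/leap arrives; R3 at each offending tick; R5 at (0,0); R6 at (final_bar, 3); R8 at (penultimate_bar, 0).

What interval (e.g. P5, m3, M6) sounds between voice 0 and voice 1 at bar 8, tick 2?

m6

voice 0=B3 voice 1=G4 -> m6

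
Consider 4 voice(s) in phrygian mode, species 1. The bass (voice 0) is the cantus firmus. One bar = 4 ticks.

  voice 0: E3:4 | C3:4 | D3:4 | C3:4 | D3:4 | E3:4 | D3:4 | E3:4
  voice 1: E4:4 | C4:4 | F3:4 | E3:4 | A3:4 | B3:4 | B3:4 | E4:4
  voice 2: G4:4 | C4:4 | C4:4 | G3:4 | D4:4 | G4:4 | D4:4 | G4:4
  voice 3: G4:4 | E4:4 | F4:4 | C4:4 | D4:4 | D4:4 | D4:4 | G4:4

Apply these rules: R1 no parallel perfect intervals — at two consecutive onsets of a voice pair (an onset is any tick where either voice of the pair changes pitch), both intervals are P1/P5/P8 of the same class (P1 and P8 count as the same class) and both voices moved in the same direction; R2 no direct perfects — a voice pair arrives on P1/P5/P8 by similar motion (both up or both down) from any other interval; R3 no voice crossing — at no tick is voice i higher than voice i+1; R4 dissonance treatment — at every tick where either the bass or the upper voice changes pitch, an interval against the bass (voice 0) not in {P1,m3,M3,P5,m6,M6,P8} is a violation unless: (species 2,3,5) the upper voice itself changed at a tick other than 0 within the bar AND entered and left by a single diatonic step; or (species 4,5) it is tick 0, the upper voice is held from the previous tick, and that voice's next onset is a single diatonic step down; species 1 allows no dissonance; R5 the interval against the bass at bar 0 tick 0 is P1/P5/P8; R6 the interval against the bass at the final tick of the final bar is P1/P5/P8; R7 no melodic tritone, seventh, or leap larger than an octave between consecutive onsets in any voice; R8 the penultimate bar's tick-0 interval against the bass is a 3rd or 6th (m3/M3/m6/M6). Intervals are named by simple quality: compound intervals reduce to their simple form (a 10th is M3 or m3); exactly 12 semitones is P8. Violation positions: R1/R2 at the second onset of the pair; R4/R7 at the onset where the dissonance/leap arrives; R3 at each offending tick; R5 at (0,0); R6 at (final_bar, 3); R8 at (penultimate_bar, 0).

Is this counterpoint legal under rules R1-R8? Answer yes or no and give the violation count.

No (25 violations)

bar 0: v0=E3 v1=E4 v2=G4 v3=G4 (m3)
bar 1: v0=C3 v1=C4 v2=C4 v3=E4 (M3)
bar 2: v0=D3 v1=F3 v2=C4 v3=F4 (m3)
bar 3: v0=C3 v1=E3 v2=G3 v3=C4 (P8)
bar 4: v0=D3 v1=A3 v2=D4 v3=D4 (P8)
bar 5: v0=E3 v1=B3 v2=G4 v3=D4 (m7)
bar 6: v0=D3 v1=B3 v2=D4 v3=D4 (P8)
bar 7: v0=E3 v1=E4 v2=G4 v3=G4 (m3)
  R5 @ bar0.0: opens on m3
  R5 @ bar0.0: opens on m3
  R1 @ bar1.0: E3/E4 P8 -> C3/C4 P8 similar
  R2 @ bar1.0: E3/G4 m3 -> C3/C4 P8 similar
  R2 @ bar1.0: E4/G4 m3 -> C4/C4 P1 similar
  R4 @ bar2.0: D3/C4 m7 untreated
  R2 @ bar3.0: D3/C4 m7 -> C3/G3 P5 similar
  R2 @ bar3.0: D3/F4 m3 -> C3/C4 P8 similar
  R1 @ bar4.0: C3/C4 P8 -> D3/D4 P8 similar
  R2 @ bar4.0: C3/E3 M3 -> D3/A3 P5 similar
  R2 @ bar4.0: C3/G3 P5 -> D3/D4 P8 similar
  R2 @ bar4.0: G3/C4 P4 -> D4/D4 P1 similar
  R1 @ bar5.0: D3/A3 P5 -> E3/B3 P5 similar
  R3 @ bar5.0: G4 above D4
  R4 @ bar5.0: E3/D4 m7 untreated
  R3 @ bar5.1: G4 above D4
  R3 @ bar5.2: G4 above D4
  R3 @ bar5.3: G4 above D4
  R2 @ bar6.0: E3/G4 m3 -> D3/D4 P8 similar
  R8 @ bar6.0: penult P8 not 3rd/6th
  R8 @ bar6.0: penult P8 not 3rd/6th
  R1 @ bar7.0: D4/D4 P1 -> G4/G4 P1 similar
  R2 @ bar7.0: D3/B3 M6 -> E3/E4 P8 similar
  R6 @ bar7.3: closes on m3
  R6 @ bar7.3: closes on m3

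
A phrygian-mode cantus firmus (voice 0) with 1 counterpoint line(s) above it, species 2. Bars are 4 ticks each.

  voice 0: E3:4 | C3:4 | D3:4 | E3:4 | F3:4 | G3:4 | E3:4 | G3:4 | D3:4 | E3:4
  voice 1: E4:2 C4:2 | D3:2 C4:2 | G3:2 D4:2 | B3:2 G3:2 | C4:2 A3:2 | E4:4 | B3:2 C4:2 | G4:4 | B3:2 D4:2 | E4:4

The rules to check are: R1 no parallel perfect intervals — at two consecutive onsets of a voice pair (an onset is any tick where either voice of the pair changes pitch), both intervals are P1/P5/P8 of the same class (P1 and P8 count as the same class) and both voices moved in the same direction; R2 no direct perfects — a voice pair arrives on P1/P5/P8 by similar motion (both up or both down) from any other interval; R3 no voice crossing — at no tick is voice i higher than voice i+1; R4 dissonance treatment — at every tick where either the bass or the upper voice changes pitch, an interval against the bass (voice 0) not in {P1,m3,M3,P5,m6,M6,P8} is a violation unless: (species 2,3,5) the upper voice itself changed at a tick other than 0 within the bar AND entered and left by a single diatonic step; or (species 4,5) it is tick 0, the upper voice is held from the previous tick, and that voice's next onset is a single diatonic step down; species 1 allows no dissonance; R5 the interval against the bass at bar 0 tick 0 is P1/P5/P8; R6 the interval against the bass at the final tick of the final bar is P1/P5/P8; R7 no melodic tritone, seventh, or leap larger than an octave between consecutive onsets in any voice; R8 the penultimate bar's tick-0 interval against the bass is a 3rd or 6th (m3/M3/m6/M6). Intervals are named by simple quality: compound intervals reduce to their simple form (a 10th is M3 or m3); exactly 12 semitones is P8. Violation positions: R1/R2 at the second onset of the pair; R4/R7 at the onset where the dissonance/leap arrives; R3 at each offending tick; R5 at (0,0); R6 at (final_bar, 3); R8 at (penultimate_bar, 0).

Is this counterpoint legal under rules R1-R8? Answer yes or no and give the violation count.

bar 0: v0=E3 v1=E4 (P8)
bar 1: v0=C3 v1=D3 (M2)
bar 2: v0=D3 v1=G3 (P4)
bar 3: v0=E3 v1=B3 (P5)
bar 4: v0=F3 v1=C4 (P5)
bar 5: v0=G3 v1=E4 (M6)
bar 6: v0=E3 v1=B3 (P5)
bar 7: v0=G3 v1=G4 (P8)
bar 8: v0=D3 v1=B3 (M6)
bar 9: v0=E3 v1=E4 (P8)
  R4 @ bar1.0: C3/D3 M2 untreated
  R7 @ bar1.0: C4->D3 leap 10st
  R7 @ bar1.2: D3->C4 leap 10st
  R4 @ bar2.0: D3/G3 P4 untreated
  R2 @ bar4.0: E3/G3 m3 -> F3/C4 P5 similar
  R2 @ bar6.0: G3/E4 M6 -> E3/B3 P5 similar
  R2 @ bar7.0: E3/C4 m6 -> G3/G4 P8 similar
  R1 @ bar9.0: D3/D4 P8 -> E3/E4 P8 similar

No (8 violations)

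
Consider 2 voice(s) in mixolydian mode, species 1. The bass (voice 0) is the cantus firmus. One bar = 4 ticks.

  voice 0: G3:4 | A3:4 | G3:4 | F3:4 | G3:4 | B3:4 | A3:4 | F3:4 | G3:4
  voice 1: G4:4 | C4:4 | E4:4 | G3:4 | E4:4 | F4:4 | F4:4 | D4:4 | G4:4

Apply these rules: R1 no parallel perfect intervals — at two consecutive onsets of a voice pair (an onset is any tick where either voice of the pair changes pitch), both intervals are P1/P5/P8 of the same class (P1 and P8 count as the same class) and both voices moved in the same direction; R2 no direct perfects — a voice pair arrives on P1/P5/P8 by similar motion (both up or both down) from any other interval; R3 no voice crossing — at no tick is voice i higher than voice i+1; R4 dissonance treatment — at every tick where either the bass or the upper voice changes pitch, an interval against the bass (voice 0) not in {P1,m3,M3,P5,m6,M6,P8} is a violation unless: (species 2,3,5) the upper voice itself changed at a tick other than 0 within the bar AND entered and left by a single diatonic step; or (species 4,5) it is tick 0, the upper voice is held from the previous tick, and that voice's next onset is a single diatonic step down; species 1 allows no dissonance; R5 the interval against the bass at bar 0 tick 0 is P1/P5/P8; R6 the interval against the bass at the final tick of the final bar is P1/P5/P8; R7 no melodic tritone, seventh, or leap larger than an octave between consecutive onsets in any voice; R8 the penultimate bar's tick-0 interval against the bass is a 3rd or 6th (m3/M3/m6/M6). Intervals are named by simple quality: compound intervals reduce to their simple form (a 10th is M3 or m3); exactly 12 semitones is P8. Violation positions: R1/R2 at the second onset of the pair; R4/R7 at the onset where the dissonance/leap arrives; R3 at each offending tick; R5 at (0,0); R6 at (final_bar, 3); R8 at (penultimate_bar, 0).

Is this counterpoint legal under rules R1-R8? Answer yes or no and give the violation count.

bar 0: v0=G3 v1=G4 (P8)
bar 1: v0=A3 v1=C4 (m3)
bar 2: v0=G3 v1=E4 (M6)
bar 3: v0=F3 v1=G3 (M2)
bar 4: v0=G3 v1=E4 (M6)
bar 5: v0=B3 v1=F4 (TT)
bar 6: v0=A3 v1=F4 (m6)
bar 7: v0=F3 v1=D4 (M6)
bar 8: v0=G3 v1=G4 (P8)
  R4 @ bar3.0: F3/G3 M2 untreated
  R4 @ bar5.0: B3/F4 TT untreated
  R2 @ bar8.0: F3/D4 M6 -> G3/G4 P8 similar

No (3 violations)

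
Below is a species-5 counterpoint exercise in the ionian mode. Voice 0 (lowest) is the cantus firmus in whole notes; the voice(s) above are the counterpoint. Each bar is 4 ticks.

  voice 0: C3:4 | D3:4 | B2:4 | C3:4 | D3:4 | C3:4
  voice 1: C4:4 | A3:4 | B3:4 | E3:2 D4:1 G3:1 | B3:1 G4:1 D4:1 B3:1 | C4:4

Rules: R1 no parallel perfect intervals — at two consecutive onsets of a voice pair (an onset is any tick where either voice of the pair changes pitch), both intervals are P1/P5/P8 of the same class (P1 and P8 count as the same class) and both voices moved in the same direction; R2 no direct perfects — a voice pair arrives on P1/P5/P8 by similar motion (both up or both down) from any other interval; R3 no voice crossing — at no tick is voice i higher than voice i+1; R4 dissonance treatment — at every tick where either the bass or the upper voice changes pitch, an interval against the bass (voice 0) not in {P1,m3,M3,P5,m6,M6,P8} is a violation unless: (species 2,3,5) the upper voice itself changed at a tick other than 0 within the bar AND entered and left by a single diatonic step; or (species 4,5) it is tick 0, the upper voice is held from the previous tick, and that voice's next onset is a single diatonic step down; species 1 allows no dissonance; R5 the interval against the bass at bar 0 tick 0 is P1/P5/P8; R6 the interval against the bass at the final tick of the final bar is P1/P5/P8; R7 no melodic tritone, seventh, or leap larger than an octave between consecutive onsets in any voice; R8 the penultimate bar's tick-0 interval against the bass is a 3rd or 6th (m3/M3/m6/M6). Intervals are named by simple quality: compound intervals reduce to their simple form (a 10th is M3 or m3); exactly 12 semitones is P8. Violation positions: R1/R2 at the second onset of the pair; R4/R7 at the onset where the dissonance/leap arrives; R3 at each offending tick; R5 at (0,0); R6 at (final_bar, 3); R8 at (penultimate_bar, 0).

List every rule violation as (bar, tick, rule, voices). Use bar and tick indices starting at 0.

(3, 2, R4, (0, 1))
(3, 2, R7, (1,))
(4, 1, R4, (0, 1))

bar 0: v0=C3 v1=C4 downbeat P8
bar 1: v0=D3 v1=A3 downbeat P5
bar 2: v0=B2 v1=B3 downbeat P8
bar 3: v0=C3 v1=E3 downbeat M3
bar 4: v0=D3 v1=B3 downbeat M6
bar 5: v0=C3 v1=C4 downbeat P8
  -> R4 @ bar 3 tick 2 v(0, 1): C3/D4 M2 untreated
  -> R7 @ bar 3 tick 2 v(1,): E3->D4 leap 10st
  -> R4 @ bar 4 tick 1 v(0, 1): D3/G4 P4 untreated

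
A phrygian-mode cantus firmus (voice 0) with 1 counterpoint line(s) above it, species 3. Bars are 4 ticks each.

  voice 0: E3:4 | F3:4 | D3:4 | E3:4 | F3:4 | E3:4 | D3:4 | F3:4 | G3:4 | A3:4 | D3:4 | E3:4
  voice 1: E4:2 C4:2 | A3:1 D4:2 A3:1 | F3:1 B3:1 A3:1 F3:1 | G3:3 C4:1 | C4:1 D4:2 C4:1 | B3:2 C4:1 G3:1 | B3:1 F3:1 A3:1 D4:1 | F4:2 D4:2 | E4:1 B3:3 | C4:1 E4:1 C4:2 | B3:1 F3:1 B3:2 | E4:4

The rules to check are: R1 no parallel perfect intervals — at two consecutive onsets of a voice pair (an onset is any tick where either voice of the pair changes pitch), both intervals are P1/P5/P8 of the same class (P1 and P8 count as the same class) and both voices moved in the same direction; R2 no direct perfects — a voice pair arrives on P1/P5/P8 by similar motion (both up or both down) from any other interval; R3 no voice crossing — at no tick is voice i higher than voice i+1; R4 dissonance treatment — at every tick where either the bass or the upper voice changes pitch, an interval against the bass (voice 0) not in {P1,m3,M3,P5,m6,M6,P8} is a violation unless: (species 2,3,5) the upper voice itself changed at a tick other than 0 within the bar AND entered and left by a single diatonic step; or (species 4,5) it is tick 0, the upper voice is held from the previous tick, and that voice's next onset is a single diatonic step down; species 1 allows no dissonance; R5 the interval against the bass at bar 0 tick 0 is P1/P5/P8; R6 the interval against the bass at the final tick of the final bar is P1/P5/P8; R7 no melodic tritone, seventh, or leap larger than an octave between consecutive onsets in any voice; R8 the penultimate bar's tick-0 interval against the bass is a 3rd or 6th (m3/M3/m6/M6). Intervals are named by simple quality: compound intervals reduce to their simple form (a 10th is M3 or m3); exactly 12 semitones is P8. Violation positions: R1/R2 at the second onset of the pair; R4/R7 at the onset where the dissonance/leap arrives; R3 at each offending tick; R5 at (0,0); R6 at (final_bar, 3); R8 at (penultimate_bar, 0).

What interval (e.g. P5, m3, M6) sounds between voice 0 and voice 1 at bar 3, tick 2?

voice 0=E3 voice 1=G3 -> m3

m3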